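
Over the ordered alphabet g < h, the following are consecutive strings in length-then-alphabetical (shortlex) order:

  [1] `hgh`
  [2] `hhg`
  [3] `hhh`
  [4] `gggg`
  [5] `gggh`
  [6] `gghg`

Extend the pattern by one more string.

gghh

Treat gghg as a base-2 numeral over the given alphabet and add one, carrying through any trailing h's.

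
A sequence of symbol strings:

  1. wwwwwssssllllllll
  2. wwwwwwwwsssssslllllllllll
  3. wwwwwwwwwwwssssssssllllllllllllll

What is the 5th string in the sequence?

wwwwwwwwwwwwwwwwwssssssssssssllllllllllllllllllll

Term n consists of 3n-1 w's, followed by 2n s's, followed by 3n+2 l's, where the shown terms are n = 2, 3, 4.
For term 5, n = 6, so the run lengths are 17, 12, 20.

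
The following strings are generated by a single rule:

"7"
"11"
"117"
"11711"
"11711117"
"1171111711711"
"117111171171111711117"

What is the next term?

This is a Fibonacci-style word recurrence s(k) = s(k−1)·s(k−2): e.g. 11·7 = 117.
The next term joins 117111171171111711117 and 1171111711711.

1171111711711117111171171111711711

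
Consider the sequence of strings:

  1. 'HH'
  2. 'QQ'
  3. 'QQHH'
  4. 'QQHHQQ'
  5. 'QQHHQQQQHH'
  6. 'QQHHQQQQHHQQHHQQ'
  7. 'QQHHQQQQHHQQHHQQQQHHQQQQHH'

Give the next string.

Each term (from the third on) is the previous term followed by the one before it: term 3 = QQ·HH = QQHH.
The next term joins QQHHQQQQHHQQHHQQQQHHQQQQHH and QQHHQQQQHHQQHHQQ.

QQHHQQQQHHQQHHQQQQHHQQQQHHQQHHQQQQHHQQHHQQ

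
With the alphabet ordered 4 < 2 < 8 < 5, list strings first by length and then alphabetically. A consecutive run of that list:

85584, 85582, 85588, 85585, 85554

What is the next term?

85552

Find the rightmost character of 85554 below 5, bump it to the next letter, and reset everything to its right to 4.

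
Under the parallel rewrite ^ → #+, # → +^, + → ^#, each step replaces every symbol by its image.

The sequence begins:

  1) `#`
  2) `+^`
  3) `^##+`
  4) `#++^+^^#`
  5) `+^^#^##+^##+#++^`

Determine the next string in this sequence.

Replace each of the 16 characters of +^^#^##+^##+#++^ in place — ^# #+ #+ +^ #+ +^ +^ ^# #+ +^ +^ ^# +^ ^# ^# #+ — and concatenate.

^##+#++^#++^+^^##++^+^^#+^^#^##+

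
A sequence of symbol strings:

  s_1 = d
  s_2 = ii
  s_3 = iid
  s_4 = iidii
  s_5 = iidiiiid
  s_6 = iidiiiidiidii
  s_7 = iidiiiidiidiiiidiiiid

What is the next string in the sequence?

iidiiiidiidiiiidiiiidiidiiiidiidii

This is a Fibonacci-style word recurrence s(k) = s(k−1)·s(k−2): e.g. ii·d = iid.
Continuing: iidiiiidiidiiiidiiiid · iidiiiidiidii gives term 8.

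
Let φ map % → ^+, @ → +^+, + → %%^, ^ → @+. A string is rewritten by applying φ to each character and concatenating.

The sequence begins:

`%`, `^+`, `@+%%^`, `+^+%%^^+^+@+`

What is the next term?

%%^@+%%^^+^+@+@+%%^@+%%^+^+%%^

Rewriting each symbol of +^+%%^^+^+@+: +→%%^, ^→@+, +→%%^, %→^+, %→^+, ^→@+, ^→@+, +→%%^, ^→@+, +→%%^, @→+^+, +→%%^, which concatenates to %%^ @+ %%^ ^+ ^+ @+ @+ %%^ @+ %%^ +^+ %%^.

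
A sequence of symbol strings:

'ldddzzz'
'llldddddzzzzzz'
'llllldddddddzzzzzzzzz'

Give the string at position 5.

Term n consists of 2n-1 l's, followed by 2n+1 d's, followed by 3n z's (n = 1, 2, …).
For term 5, n = 5, so the run lengths are 9, 11, 15.

llllllllldddddddddddzzzzzzzzzzzzzzz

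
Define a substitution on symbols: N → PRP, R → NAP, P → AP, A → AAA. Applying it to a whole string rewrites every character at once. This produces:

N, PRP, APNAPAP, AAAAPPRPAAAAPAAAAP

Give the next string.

Applying the rule to each of the 18 symbols of AAAAPPRPAAAAPAAAAP gives the pieces AAA AAA AAA AAA AP AP NAP AP AAA AAA AAA AAA AP AAA AAA AAA AAA AP, which concatenate to the answer.

AAAAAAAAAAAAAPAPNAPAPAAAAAAAAAAAAAPAAAAAAAAAAAAAP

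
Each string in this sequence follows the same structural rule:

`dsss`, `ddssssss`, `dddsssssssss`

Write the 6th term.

ddddddssssssssssssssssss

Term n consists of n d's, followed by 3n s's (n = 1, 2, …).
At n = 6 the blocks have lengths 6, 18.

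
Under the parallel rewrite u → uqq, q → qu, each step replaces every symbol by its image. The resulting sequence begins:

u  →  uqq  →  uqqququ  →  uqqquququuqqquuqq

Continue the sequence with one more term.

uqqquququuqqquuqqquuqquqqquququuqquqqququ

φ(uqqquququuqqquuqq) expands symbol-by-symbol to uqq qu qu qu uqq qu uqq qu uqq uqq qu qu qu uqq uqq qu qu; joining the 17 pieces gives the next term.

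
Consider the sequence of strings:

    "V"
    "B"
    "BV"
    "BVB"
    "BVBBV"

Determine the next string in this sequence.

BVBBVBVB

From term 3 onward, concatenate the last term with the second-to-last: B·V = BV, BV·B = BVB, …
So term 6 is BVBBV·BVB.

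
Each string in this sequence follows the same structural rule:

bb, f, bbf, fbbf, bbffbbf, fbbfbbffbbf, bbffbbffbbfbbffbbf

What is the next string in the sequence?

This is a Fibonacci-style word recurrence s(k) = s(k−2)·s(k−1): e.g. bb·f = bbf.
So term 8 is fbbfbbffbbf·bbffbbffbbfbbffbbf.

fbbfbbffbbfbbffbbffbbfbbffbbf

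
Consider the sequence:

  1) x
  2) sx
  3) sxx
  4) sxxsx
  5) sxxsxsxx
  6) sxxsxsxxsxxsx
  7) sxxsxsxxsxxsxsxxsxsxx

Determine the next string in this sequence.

Each term (from the third on) is the previous term followed by the one before it: term 3 = sx·x = sxx.
So term 8 is sxxsxsxxsxxsxsxxsxsxx·sxxsxsxxsxxsx.

sxxsxsxxsxxsxsxxsxsxxsxxsxsxxsxxsx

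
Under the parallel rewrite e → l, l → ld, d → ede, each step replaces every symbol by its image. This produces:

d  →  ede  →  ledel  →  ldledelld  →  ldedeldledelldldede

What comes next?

Rewriting the 19 symbols of ldedeldledelldldede one by one yields ld ede l ede l ld ede ld l ede l ld ld ede ld ede l ede l; concatenated:

ldedeledelldedeldledelldldedeldedeledel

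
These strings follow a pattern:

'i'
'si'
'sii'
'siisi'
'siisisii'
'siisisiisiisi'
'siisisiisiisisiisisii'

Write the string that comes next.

From term 3 onward, concatenate the last term with the second-to-last: si·i = sii, sii·si = siisi, …
Continuing: siisisiisiisisiisisii · siisisiisiisi gives term 8.

siisisiisiisisiisisiisiisisiisiisi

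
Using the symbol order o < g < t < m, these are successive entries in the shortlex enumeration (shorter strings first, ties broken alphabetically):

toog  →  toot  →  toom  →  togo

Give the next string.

Treat togo as a base-4 numeral over the given alphabet and add one, carrying through any trailing m's.

togg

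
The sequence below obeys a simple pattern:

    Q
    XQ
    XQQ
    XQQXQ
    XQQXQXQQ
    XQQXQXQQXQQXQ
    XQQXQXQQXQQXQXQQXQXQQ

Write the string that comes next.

Each term (from the third on) is the previous term followed by the one before it: term 3 = XQ·Q = XQQ.
The next term joins XQQXQXQQXQQXQXQQXQXQQ and XQQXQXQQXQQXQ.

XQQXQXQQXQQXQXQQXQXQQXQQXQXQQXQQXQ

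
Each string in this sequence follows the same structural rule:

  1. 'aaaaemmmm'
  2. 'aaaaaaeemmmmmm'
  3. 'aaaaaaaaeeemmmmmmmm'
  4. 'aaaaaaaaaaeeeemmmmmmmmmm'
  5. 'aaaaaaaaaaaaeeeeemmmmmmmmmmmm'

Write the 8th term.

Each string has the form a^{2n} e^{n-1} m^{2n}, where the shown terms are n = 2, 3, 4, 5, 6.
Setting n = 9 gives 18, 8, 18 characters in each block.

aaaaaaaaaaaaaaaaaaeeeeeeeemmmmmmmmmmmmmmmmmm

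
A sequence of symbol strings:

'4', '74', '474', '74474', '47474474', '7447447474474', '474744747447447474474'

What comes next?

7447447474474474744747447447474474

From term 3 onward, concatenate the second-to-last term with the last: 4·74 = 474, 74·474 = 74474, …
Continuing: 7447447474474 · 474744747447447474474 gives term 8.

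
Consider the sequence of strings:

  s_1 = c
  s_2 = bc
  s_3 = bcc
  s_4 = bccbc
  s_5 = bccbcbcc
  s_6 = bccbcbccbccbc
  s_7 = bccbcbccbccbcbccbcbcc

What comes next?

bccbcbccbccbcbccbcbccbccbcbccbccbc

Each term (from the third on) is the previous term followed by the one before it: term 3 = bc·c = bcc.
Continuing: bccbcbccbccbcbccbcbcc · bccbcbccbccbc gives term 8.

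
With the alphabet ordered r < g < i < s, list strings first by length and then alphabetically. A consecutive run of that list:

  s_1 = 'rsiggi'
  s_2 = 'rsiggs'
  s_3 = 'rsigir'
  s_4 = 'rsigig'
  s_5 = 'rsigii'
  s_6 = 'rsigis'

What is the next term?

Treat rsigis as a base-4 numeral over the given alphabet and add one, carrying through any trailing s's.

rsigsr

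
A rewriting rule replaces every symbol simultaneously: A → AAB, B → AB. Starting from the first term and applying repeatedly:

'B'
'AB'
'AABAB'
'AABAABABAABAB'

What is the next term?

Replace each of the 13 characters of AABAABABAABAB in place — AAB AAB AB AAB AAB AB AAB AB AAB AAB AB AAB AB — and concatenate.

AABAABABAABAABABAABABAABAABABAABAB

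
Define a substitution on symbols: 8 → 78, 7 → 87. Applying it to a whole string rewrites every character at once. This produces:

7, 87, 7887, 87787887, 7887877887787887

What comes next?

Rewriting the 16 symbols of 7887877887787887 one by one yields 87 78 78 87 78 87 87 78 78 87 87 78 87 78 78 87; concatenated:

87787887788787787887877887787887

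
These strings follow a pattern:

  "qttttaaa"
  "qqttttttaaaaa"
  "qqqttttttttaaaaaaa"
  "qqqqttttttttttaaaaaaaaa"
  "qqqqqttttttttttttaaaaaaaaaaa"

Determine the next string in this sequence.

qqqqqqttttttttttttttaaaaaaaaaaaaa

The n-th term is n q's then 2n+2 t's then 2n+1 a's (n = 1, 2, …).
Setting n = 6 gives 6, 14, 13 characters in each block.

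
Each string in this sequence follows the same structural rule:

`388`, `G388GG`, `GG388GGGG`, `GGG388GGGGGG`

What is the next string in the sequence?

Each term wraps the previous one in G on the left and GG on the right.
So the next term is G·GGG388GGGGGG·GG.

GGGG388GGGGGGGG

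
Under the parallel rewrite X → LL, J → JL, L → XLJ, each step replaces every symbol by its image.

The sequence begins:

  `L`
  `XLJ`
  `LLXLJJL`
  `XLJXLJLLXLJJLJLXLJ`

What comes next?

LLXLJJLLLXLJJLXLJXLJLLXLJJLJLXLJJLXLJLLXLJJL

φ(XLJXLJLLXLJJLJLXLJ) expands symbol-by-symbol to LL XLJ JL LL XLJ JL XLJ XLJ LL XLJ JL JL XLJ JL XLJ LL XLJ JL; joining the 18 pieces gives the next term.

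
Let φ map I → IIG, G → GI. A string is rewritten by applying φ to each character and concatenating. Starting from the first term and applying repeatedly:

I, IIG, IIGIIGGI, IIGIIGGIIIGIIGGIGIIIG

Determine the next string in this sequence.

IIGIIGGIIIGIIGGIGIIIGIIGIIGGIIIGIIGGIGIIIGGIIIGIIGIIGGI

Replace each of the 21 characters of IIGIIGGIIIGIIGGIGIIIG in place — IIG IIG GI IIG IIG GI GI IIG IIG IIG GI IIG IIG GI GI IIG GI IIG IIG IIG GI — and concatenate.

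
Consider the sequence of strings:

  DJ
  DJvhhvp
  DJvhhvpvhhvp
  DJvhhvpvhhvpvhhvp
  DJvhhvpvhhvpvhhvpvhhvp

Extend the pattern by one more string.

The strings grow by a fixed suffix vhhvp each time.
Applying this once more to DJvhhvpvhhvpvhhvpvhhvp:

DJvhhvpvhhvpvhhvpvhhvpvhhvp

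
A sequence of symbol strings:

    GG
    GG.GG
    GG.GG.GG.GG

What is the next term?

GG.GG.GG.GG.GG.GG.GG.GG

Each string is two copies of the previous one joined by '.'.
So the next term is two copies of GG.GG.GG.GG with '.' between the halves.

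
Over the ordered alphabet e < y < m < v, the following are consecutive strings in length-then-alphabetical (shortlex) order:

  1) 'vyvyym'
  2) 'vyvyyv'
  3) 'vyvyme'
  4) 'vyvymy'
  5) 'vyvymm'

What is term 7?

Stepping forward 2 times from vyvymm: vyvymm → vyvymv, then the target.

vyvyve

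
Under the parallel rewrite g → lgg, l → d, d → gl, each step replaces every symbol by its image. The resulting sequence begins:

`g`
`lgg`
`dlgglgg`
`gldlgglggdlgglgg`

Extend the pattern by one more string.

Rewriting the 16 symbols of gldlgglggdlgglgg one by one yields lgg d gl d lgg lgg d lgg lgg gl d lgg lgg d lgg lgg; concatenated:

lggdgldlgglggdlgglgggldlgglggdlgglgg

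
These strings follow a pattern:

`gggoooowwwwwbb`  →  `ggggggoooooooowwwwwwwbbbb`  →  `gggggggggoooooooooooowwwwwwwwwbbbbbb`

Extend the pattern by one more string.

Term n consists of 3n g's, followed by 4n o's, followed by 2n+3 w's, followed by 2n b's (n = 1, 2, …).
For the next term, n = 4, so the run lengths are 12, 16, 11, 8.

ggggggggggggoooooooooooooooowwwwwwwwwwwbbbbbbbb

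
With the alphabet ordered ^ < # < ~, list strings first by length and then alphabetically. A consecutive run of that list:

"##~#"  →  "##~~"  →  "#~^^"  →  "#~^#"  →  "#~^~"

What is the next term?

Find the rightmost character of #~^~ below ~, bump it to the next letter, and reset everything to its right to ^.

#~#^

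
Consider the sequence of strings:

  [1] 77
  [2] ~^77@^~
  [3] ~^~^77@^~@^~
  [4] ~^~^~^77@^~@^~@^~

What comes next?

Each term wraps the previous one in ~^ on the left and @^~ on the right.
Applying this once more to ~^~^~^77@^~@^~@^~:

~^~^~^~^77@^~@^~@^~@^~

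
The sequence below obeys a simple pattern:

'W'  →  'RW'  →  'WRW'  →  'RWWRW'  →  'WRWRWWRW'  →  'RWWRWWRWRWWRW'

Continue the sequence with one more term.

From term 3 onward, concatenate the second-to-last term with the last: W·RW = WRW, RW·WRW = RWWRW, …
Continuing: WRWRWWRW · RWWRWWRWRWWRW gives term 7.

WRWRWWRWRWWRWWRWRWWRW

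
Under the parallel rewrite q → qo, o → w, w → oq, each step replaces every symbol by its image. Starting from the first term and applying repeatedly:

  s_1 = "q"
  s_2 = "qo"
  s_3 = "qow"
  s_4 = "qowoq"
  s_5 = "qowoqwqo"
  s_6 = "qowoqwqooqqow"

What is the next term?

Applying the rule to each of the 13 symbols of qowoqwqooqqow gives the pieces qo w oq w qo oq qo w w qo qo w oq, which concatenate to the answer.

qowoqwqooqqowwqoqowoq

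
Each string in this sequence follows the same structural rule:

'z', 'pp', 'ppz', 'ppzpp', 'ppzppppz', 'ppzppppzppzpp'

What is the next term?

ppzppppzppzppppzppppz

This is a Fibonacci-style word recurrence s(k) = s(k−1)·s(k−2): e.g. pp·z = ppz.
The next term joins ppzppppzppzpp and ppzppppz.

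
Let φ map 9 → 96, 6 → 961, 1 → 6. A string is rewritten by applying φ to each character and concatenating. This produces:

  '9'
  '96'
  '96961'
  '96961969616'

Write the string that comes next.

Expanding 96961969616: 9→96, 6→961, 9→96, 6→961, 1→6, 9→96, 6→961, 9→96, 6→961, 1→6, 6→961. Concatenated: 96 961 96 961 6 96 961 96 961 6 961.

9696196961696961969616961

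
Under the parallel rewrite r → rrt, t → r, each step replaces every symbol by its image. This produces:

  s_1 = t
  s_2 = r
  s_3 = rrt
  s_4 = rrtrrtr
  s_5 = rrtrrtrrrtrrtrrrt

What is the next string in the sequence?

rrtrrtrrrtrrtrrrtrrtrrtrrrtrrtrrrtrrtrrtr

Replace each of the 17 characters of rrtrrtrrrtrrtrrrt in place — rrt rrt r rrt rrt r rrt rrt rrt r rrt rrt r rrt rrt rrt r — and concatenate.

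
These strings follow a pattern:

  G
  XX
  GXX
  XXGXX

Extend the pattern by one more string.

Each term (from the third on) is the two preceding terms concatenated in order: term 3 = G·XX = GXX.
So term 5 is GXX·XXGXX.

GXXXXGXX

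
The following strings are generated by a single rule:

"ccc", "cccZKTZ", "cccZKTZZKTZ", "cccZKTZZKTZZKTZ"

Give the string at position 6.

Every step adds ZKTZ to the end: s(k+1) = s(k)·ZKTZ.
From cccZKTZZKTZZKTZ, 2 further steps: cccZKTZZKTZZKTZ → cccZKTZZKTZZKTZZKTZ → (answer).

cccZKTZZKTZZKTZZKTZZKTZ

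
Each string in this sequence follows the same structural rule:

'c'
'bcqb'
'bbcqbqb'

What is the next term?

Each term wraps the previous one in b on the left and qb on the right.
One more step from bbcqbqb gives the answer.

bbbcqbqbqb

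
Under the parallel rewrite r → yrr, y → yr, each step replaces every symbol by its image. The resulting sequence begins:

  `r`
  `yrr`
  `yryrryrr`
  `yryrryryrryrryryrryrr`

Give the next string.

yryrryryrryrryryrryryrryrryryrryrryryrryryrryrryryrryrr

Replace each of the 21 characters of yryrryryrryrryryrryrr in place — yr yrr yr yrr yrr yr yrr yr yrr yrr yr yrr yrr yr yrr yr yrr yrr yr yrr yrr — and concatenate.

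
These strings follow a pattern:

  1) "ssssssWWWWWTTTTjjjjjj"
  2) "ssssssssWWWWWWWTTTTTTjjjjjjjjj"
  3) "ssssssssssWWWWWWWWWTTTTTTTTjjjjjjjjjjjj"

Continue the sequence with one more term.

ssssssssssssWWWWWWWWWWWTTTTTTTTTTjjjjjjjjjjjjjjj

Each string has the form s^{2n+2} W^{2n+1} T^{2n} j^{3n}, where the shown terms are n = 2, 3, 4.
For the next term, n = 5, so the run lengths are 12, 11, 10, 15.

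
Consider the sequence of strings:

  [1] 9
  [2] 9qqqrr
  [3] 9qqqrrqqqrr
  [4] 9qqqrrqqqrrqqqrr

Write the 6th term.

9qqqrrqqqrrqqqrrqqqrrqqqrr

Every step adds qqqrr to the end: s(k+1) = s(k)·qqqrr.
From 9qqqrrqqqrrqqqrr, 2 further steps: 9qqqrrqqqrrqqqrr → 9qqqrrqqqrrqqqrrqqqrr → (answer).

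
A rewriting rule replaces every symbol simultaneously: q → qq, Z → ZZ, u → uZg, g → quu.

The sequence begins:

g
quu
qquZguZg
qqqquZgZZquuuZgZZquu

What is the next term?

Applying the rule to each of the 20 symbols of qqqquZgZZquuuZgZZquu gives the pieces qq qq qq qq uZg ZZ quu ZZ ZZ qq uZg uZg uZg ZZ quu ZZ ZZ qq uZg uZg, which concatenate to the answer.

qqqqqqqquZgZZquuZZZZqquZguZguZgZZquuZZZZqquZguZg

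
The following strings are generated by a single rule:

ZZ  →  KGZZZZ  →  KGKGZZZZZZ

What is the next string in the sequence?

Every step adds KG to the front and ZZ to the end of the previous string.
Applying this once more to KGKGZZZZZZ:

KGKGKGZZZZZZZZ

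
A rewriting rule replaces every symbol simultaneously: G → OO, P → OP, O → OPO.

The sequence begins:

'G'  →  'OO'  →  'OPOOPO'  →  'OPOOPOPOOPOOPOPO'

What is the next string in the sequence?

OPOOPOPOOPOOPOPOOPOPOOPOOPOPOOPOOPOPOOPOPO

Applying the rule to each of the 16 symbols of OPOOPOPOOPOOPOPO gives the pieces OPO OP OPO OPO OP OPO OP OPO OPO OP OPO OPO OP OPO OP OPO, which concatenate to the answer.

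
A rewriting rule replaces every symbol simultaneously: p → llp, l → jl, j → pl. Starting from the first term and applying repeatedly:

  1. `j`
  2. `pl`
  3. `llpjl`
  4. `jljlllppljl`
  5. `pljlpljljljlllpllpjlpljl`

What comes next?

φ(pljlpljljljlllpllpjlpljl) expands symbol-by-symbol to llp jl pl jl llp jl pl jl pl jl pl jl jl jl llp jl jl llp pl jl llp jl pl jl; joining the 24 pieces gives the next term.

llpjlpljlllpjlpljlpljlpljljljlllpjljlllppljlllpjlpljl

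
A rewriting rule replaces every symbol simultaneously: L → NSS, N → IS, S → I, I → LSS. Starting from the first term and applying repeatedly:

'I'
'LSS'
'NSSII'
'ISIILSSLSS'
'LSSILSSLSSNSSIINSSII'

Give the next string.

φ(LSSILSSLSSNSSIINSSII) expands symbol-by-symbol to NSS I I LSS NSS I I NSS I I IS I I LSS LSS IS I I LSS LSS; joining the 20 pieces gives the next term.

NSSIILSSNSSIINSSIIISIILSSLSSISIILSSLSS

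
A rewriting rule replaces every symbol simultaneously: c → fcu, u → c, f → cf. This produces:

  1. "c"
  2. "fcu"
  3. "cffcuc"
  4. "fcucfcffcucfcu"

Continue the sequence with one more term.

cffcucfcucffcucfcffcucfcucffcuc

Applying the rule to each of the 14 symbols of fcucfcffcucfcu gives the pieces cf fcu c fcu cf fcu cf cf fcu c fcu cf fcu c, which concatenate to the answer.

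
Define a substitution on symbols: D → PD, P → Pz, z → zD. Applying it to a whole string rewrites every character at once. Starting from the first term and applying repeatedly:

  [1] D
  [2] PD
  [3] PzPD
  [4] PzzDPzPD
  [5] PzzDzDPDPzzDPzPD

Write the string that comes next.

Rewriting the 16 symbols of PzzDzDPDPzzDPzPD one by one yields Pz zD zD PD zD PD Pz PD Pz zD zD PD Pz zD Pz PD; concatenated:

PzzDzDPDzDPDPzPDPzzDzDPDPzzDPzPD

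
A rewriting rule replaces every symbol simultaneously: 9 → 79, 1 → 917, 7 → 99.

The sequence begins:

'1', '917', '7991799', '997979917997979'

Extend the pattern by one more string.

Rewriting the 15 symbols of 997979917997979 one by one yields 79 79 99 79 99 79 79 917 99 79 79 99 79 99 79; concatenated:

7979997999797991799797999799979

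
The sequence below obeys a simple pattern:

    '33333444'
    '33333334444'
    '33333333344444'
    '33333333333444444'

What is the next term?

The n-th term is 2n+1 3's then n+1 4's, where the shown terms are n = 2, 3, 4, 5.
At n = 6 the blocks have lengths 13, 7.

33333333333334444444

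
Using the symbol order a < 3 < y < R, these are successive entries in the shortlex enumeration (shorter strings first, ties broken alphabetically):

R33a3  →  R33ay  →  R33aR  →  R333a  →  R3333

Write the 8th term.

Stepping forward 3 times from R3333: R3333 → R333y → R333R, then the target.

R33ya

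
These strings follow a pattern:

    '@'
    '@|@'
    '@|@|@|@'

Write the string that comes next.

Each string is two copies of the previous one joined by '|'.
Doubling @|@|@|@ with '|' between the halves:

@|@|@|@|@|@|@|@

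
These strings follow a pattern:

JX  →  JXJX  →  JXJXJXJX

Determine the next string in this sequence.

Every step duplicates the string.
So the next term is two copies of JXJXJXJX.

JXJXJXJXJXJXJXJX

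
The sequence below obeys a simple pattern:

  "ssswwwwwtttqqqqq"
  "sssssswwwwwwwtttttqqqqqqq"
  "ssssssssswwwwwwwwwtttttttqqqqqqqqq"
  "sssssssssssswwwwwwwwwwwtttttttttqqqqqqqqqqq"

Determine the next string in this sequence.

ssssssssssssssswwwwwwwwwwwwwtttttttttttqqqqqqqqqqqqq

Term n consists of 3n s's, followed by 2n+3 w's, followed by 2n+1 t's, followed by 2n+3 q's (n = 1, 2, …).
Setting n = 5 gives 15, 13, 11, 13 characters in each block.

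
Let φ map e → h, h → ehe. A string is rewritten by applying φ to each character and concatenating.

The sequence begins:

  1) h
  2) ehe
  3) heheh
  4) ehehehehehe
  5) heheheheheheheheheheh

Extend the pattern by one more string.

Applying the rule to each of the 21 symbols of heheheheheheheheheheh gives the pieces ehe h ehe h ehe h ehe h ehe h ehe h ehe h ehe h ehe h ehe h ehe, which concatenate to the answer.

ehehehehehehehehehehehehehehehehehehehehehe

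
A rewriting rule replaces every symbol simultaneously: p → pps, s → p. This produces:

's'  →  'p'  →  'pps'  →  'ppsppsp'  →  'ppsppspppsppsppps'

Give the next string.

ppsppspppsppspppsppsppspppsppspppsppsppsp

Replace each of the 17 characters of ppsppspppsppsppps in place — pps pps p pps pps p pps pps pps p pps pps p pps pps pps p — and concatenate.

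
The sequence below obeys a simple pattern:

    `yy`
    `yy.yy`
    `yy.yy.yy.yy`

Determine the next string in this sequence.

s(k+1) = s(k)·.·s(k) — each term doubles the last with '.' between the halves.
So the next term is two copies of yy.yy.yy.yy with '.' between the halves.

yy.yy.yy.yy.yy.yy.yy.yy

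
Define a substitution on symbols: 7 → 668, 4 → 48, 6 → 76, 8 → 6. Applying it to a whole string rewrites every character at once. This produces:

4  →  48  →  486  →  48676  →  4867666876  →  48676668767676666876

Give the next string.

Replace each of the 20 characters of 48676668767676666876 in place — 48 6 76 668 76 76 76 6 668 76 668 76 668 76 76 76 76 6 668 76 — and concatenate.

486766687676766668766687666876767676666876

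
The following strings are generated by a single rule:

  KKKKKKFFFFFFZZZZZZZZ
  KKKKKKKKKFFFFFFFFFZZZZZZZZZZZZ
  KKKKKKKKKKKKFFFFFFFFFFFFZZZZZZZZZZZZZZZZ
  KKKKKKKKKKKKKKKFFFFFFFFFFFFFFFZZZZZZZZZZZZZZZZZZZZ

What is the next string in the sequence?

The n-th term is 3n K's then 3n F's then 4n Z's, where the shown terms are n = 2, 3, 4, 5.
At n = 6 the blocks have lengths 18, 18, 24.

KKKKKKKKKKKKKKKKKKFFFFFFFFFFFFFFFFFFZZZZZZZZZZZZZZZZZZZZZZZZ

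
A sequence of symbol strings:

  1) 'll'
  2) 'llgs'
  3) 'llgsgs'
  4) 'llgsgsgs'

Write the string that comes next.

Every step adds gs to the end: s(k+1) = s(k)·gs.
So the next term is llgsgsgs·gs.

llgsgsgsgs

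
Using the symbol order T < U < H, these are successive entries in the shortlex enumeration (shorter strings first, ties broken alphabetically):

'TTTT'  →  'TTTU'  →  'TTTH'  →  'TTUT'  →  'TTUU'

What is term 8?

TTHU

Advancing 3 positions from TTUU through TTUU → TTUH → TTHT reaches term 8.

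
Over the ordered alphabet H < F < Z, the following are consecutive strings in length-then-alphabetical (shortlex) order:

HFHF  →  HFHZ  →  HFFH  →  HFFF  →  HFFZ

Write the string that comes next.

Treat HFFZ as a base-3 numeral over the given alphabet and add one, carrying through any trailing Z's.

HFZH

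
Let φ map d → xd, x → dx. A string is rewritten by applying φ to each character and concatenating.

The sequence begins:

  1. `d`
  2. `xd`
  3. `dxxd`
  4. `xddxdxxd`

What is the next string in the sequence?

dxxdxddxxddxdxxd

Apply φ to xddxdxxd symbol by symbol: x→dx, d→xd, d→xd, x→dx, d→xd, x→dx, x→dx, d→xd; joined: dx xd xd dx xd dx dx xd.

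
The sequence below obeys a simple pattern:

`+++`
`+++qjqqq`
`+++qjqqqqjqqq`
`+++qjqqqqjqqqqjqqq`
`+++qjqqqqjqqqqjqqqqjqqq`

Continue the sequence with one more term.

Each term is the previous one with qjqqq appended.
So the next term is +++qjqqqqjqqqqjqqqqjqqq·qjqqq.

+++qjqqqqjqqqqjqqqqjqqqqjqqq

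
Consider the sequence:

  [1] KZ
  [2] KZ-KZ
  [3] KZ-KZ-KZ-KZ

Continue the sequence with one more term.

KZ-KZ-KZ-KZ-KZ-KZ-KZ-KZ

Every step duplicates the string with '-' between the halves.
So the next term is two copies of KZ-KZ-KZ-KZ with '-' between the halves.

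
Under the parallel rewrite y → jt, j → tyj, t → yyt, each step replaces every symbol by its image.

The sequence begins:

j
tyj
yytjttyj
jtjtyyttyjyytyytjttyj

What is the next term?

tyjyyttyjyytjtjtyytyytjttyjjtjtyytjtjtyyttyjyytyytjttyj

Applying the rule to each of the 21 symbols of jtjtyyttyjyytyytjttyj gives the pieces tyj yyt tyj yyt jt jt yyt yyt jt tyj jt jt yyt jt jt yyt tyj yyt yyt jt tyj, which concatenate to the answer.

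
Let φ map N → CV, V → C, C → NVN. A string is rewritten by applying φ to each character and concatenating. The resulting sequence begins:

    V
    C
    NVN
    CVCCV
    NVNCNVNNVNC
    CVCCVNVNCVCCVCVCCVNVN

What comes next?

NVNCNVNNVNCCVCCVNVNCNVNNVNCNVNCNVNNVNCCVCCV

Replace each of the 21 characters of CVCCVNVNCVCCVCVCCVNVN in place — NVN C NVN NVN C CV C CV NVN C NVN NVN C NVN C NVN NVN C CV C CV — and concatenate.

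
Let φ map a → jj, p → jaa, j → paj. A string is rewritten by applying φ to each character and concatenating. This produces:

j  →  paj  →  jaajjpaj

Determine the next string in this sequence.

Expanding jaajjpaj: j→paj, a→jj, a→jj, j→paj, j→paj, p→jaa, a→jj, j→paj. Concatenated: paj jj jj paj paj jaa jj paj.

pajjjjjpajpajjaajjpaj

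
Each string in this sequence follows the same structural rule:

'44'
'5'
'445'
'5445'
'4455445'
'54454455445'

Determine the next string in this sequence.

From term 3 onward, concatenate the second-to-last term with the last: 44·5 = 445, 5·445 = 5445, …
The next term joins 4455445 and 54454455445.

445544554454455445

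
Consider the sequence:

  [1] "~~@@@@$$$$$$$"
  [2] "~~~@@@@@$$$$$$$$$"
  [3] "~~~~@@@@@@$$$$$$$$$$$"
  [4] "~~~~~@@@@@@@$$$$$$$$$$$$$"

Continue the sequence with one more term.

The n-th term is n-1 ~'s then n+1 @'s then 2n+1 $'s, where the shown terms are n = 3, 4, 5, 6.
Setting n = 7 gives 6, 8, 15 characters in each block.

~~~~~~@@@@@@@@$$$$$$$$$$$$$$$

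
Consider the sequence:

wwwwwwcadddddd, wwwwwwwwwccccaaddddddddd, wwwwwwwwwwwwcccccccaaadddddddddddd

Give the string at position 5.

The n-th term is 3n+3 w's then 3n-2 c's then n a's then 3n+3 d's (n = 1, 2, …).
Setting n = 5 gives 18, 13, 5, 18 characters in each block.

wwwwwwwwwwwwwwwwwwcccccccccccccaaaaadddddddddddddddddd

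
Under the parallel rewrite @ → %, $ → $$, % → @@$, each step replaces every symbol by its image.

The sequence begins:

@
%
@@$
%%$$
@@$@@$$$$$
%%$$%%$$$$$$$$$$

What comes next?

φ(%%$$%%$$$$$$$$$$) expands symbol-by-symbol to @@$ @@$ $$ $$ @@$ @@$ $$ $$ $$ $$ $$ $$ $$ $$ $$ $$; joining the 16 pieces gives the next term.

@@$@@$$$$$@@$@@$$$$$$$$$$$$$$$$$$$$$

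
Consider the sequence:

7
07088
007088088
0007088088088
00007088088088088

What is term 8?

Each term wraps the previous one in 0 on the left and 088 on the right.
From 00007088088088088, 3 further steps: 00007088088088088 → 000007088088088088088 → 0000007088088088088088088 → (answer).

00000007088088088088088088088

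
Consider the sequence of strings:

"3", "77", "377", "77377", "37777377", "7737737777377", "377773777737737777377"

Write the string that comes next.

From term 3 onward, concatenate the second-to-last term with the last: 3·77 = 377, 77·377 = 77377, …
The next term joins 7737737777377 and 377773777737737777377.

7737737777377377773777737737777377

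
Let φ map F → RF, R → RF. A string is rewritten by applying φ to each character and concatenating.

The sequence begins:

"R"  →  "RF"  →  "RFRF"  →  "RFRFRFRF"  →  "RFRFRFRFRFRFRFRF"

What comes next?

Rewriting the 16 symbols of RFRFRFRFRFRFRFRF one by one yields RF RF RF RF RF RF RF RF RF RF RF RF RF RF RF RF; concatenated:

RFRFRFRFRFRFRFRFRFRFRFRFRFRFRFRF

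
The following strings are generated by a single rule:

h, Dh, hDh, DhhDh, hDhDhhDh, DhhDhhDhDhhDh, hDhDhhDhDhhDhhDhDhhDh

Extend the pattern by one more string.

DhhDhhDhDhhDhhDhDhhDhDhhDhhDhDhhDh

Each term (from the third on) is the two preceding terms concatenated in order: term 3 = h·Dh = hDh.
So term 8 is DhhDhhDhDhhDh·hDhDhhDhDhhDhhDhDhhDh.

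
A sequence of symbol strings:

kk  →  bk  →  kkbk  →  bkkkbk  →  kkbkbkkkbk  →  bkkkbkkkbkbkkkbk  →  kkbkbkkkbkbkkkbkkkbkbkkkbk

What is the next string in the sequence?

bkkkbkkkbkbkkkbkkkbkbkkkbkbkkkbkkkbkbkkkbk

This is a Fibonacci-style word recurrence s(k) = s(k−2)·s(k−1): e.g. kk·bk = kkbk.
So term 8 is bkkkbkkkbkbkkkbk·kkbkbkkkbkbkkkbkkkbkbkkkbk.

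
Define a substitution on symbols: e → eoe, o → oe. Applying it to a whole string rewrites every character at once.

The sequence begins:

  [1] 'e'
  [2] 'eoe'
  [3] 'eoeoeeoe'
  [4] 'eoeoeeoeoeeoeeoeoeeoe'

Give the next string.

Rewriting the 21 symbols of eoeoeeoeoeeoeeoeoeeoe one by one yields eoe oe eoe oe eoe eoe oe eoe oe eoe eoe oe eoe eoe oe eoe oe eoe eoe oe eoe; concatenated:

eoeoeeoeoeeoeeoeoeeoeoeeoeeoeoeeoeeoeoeeoeoeeoeeoeoeeoe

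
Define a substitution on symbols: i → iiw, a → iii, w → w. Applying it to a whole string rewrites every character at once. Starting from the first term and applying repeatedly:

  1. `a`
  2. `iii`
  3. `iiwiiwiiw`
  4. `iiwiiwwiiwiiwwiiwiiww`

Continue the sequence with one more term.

iiwiiwwiiwiiwwwiiwiiwwiiwiiwwwiiwiiwwiiwiiwww

φ(iiwiiwwiiwiiwwiiwiiww) expands symbol-by-symbol to iiw iiw w iiw iiw w w iiw iiw w iiw iiw w w iiw iiw w iiw iiw w w; joining the 21 pieces gives the next term.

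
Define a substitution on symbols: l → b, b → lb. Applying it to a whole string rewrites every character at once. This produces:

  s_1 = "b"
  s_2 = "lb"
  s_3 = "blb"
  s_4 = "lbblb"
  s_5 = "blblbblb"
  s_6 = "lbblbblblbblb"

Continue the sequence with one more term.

Applying the rule to each of the 13 symbols of lbblbblblbblb gives the pieces b lb lb b lb lb b lb b lb lb b lb, which concatenate to the answer.

blblbblblbblbblblbblb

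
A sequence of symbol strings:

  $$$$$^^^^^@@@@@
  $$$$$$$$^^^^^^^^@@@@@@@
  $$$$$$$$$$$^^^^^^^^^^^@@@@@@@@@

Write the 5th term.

Reading off run lengths: $ runs 5, 8, 11; ^ runs 5, 8, 11; @ runs 5, 7, 9 — each is linear in n (n = 1, 2, …).
For term 5, n = 5, so the run lengths are 17, 17, 13.

$$$$$$$$$$$$$$$$$^^^^^^^^^^^^^^^^^@@@@@@@@@@@@@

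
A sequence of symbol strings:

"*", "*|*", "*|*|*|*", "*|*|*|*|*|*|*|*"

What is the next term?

Each string is two copies of the previous one joined by '|'.
One more doubling of *|*|*|*|*|*|*|* gives the answer.

*|*|*|*|*|*|*|*|*|*|*|*|*|*|*|*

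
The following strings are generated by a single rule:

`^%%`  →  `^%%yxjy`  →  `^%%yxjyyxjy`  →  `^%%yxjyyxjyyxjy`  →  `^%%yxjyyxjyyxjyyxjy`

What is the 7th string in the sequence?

Each term is the previous one with yxjy appended.
From ^%%yxjyyxjyyxjyyxjy, 2 further steps: ^%%yxjyyxjyyxjyyxjy → ^%%yxjyyxjyyxjyyxjyyxjy → (answer).

^%%yxjyyxjyyxjyyxjyyxjyyxjy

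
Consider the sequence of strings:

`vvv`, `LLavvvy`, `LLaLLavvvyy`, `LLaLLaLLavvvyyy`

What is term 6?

s(k+1) = LLa·s(k)·y, so each term gains LLa as a prefix and y as a suffix.
From LLaLLaLLavvvyyy, 2 further steps: LLaLLaLLavvvyyy → LLaLLaLLaLLavvvyyyy → (answer).

LLaLLaLLaLLaLLavvvyyyyy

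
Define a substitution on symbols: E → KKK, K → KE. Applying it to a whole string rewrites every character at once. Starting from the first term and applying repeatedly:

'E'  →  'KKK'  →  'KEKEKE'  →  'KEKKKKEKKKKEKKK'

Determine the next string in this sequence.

Applying the rule to each of the 15 symbols of KEKKKKEKKKKEKKK gives the pieces KE KKK KE KE KE KE KKK KE KE KE KE KKK KE KE KE, which concatenate to the answer.

KEKKKKEKEKEKEKKKKEKEKEKEKKKKEKEKE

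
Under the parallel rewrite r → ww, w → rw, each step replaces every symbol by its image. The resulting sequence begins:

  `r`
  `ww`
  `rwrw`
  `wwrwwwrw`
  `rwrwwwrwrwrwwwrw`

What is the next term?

Rewriting the 16 symbols of rwrwwwrwrwrwwwrw one by one yields ww rw ww rw rw rw ww rw ww rw ww rw rw rw ww rw; concatenated:

wwrwwwrwrwrwwwrwwwrwwwrwrwrwwwrw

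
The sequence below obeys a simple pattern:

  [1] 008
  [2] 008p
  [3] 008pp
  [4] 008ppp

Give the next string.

Each term is the previous one with p appended.
So the next term is 008ppp·p.

008pppp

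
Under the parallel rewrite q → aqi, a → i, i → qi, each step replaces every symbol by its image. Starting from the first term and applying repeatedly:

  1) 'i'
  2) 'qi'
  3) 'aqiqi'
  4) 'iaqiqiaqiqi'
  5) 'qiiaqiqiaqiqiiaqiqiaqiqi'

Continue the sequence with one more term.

Applying the rule to each of the 24 symbols of qiiaqiqiaqiqiiaqiqiaqiqi gives the pieces aqi qi qi i aqi qi aqi qi i aqi qi aqi qi qi i aqi qi aqi qi i aqi qi aqi qi, which concatenate to the answer.

aqiqiqiiaqiqiaqiqiiaqiqiaqiqiqiiaqiqiaqiqiiaqiqiaqiqi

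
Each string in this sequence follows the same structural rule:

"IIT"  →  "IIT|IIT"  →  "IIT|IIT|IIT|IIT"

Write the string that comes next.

IIT|IIT|IIT|IIT|IIT|IIT|IIT|IIT

s(k+1) = s(k)·|·s(k) — each term doubles the last with '|' between the halves.
One more doubling of IIT|IIT|IIT|IIT gives the answer.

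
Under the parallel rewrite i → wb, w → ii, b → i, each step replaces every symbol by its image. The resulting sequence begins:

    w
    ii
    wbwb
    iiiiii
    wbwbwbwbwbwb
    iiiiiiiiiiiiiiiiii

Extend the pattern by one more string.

wbwbwbwbwbwbwbwbwbwbwbwbwbwbwbwbwbwb

Replace each of the 18 characters of iiiiiiiiiiiiiiiiii in place — wb wb wb wb wb wb wb wb wb wb wb wb wb wb wb wb wb wb — and concatenate.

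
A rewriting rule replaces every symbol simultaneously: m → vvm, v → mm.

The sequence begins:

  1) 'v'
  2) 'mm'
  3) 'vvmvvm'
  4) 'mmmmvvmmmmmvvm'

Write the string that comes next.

vvmvvmvvmvvmmmmmvvmvvmvvmvvmvvmmmmmvvm

φ(mmmmvvmmmmmvvm) expands symbol-by-symbol to vvm vvm vvm vvm mm mm vvm vvm vvm vvm vvm mm mm vvm; joining the 14 pieces gives the next term.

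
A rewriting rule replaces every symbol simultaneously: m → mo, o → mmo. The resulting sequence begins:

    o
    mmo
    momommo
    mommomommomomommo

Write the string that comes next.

φ(mommomommomomommo) expands symbol-by-symbol to mo mmo mo mo mmo mo mmo mo mo mmo mo mmo mo mmo mo mo mmo; joining the 17 pieces gives the next term.

mommomomommomommomomommomommomommomomommo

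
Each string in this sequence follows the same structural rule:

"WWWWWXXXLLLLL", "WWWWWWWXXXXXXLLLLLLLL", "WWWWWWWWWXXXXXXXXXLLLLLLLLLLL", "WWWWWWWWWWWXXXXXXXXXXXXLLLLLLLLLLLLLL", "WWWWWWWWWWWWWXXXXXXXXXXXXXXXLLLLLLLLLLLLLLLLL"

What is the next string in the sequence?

Term n consists of 2n+3 W's, followed by 3n X's, followed by 3n+2 L's (n = 1, 2, …).
At n = 6 the blocks have lengths 15, 18, 20.

WWWWWWWWWWWWWWWXXXXXXXXXXXXXXXXXXLLLLLLLLLLLLLLLLLLLL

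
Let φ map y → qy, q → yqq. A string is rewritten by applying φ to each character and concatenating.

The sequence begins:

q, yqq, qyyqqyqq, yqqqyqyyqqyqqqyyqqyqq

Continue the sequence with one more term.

qyyqqyqqyqqqyyqqqyqyyqqyqqqyyqqyqqyqqqyqyyqqyqqqyyqqyqq

Applying the rule to each of the 21 symbols of yqqqyqyyqqyqqqyyqqyqq gives the pieces qy yqq yqq yqq qy yqq qy qy yqq yqq qy yqq yqq yqq qy qy yqq yqq qy yqq yqq, which concatenate to the answer.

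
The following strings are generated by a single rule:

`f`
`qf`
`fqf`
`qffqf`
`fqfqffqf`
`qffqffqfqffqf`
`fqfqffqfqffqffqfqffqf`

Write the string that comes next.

Each term (from the third on) is the two preceding terms concatenated in order: term 3 = f·qf = fqf.
The next term joins qffqffqfqffqf and fqfqffqfqffqffqfqffqf.

qffqffqfqffqffqfqffqfqffqffqfqffqf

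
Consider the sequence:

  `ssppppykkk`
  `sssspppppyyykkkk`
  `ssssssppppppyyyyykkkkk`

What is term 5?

ssssssssssppppppppyyyyyyyyykkkkkkk

The n-th term is 2n s's then n+3 p's then 2n-1 y's then n+2 k's (n = 1, 2, …).
At n = 5 the blocks have lengths 10, 8, 9, 7.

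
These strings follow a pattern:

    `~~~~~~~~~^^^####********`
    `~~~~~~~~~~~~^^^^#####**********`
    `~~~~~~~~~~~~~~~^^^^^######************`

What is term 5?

~~~~~~~~~~~~~~~~~~~~~^^^^^^^########****************

Each string has the form ~^{3n} ^^{n} #^{n+1} *^{2n+2}, where the shown terms are n = 3, 4, 5.
At n = 7 the blocks have lengths 21, 7, 8, 16.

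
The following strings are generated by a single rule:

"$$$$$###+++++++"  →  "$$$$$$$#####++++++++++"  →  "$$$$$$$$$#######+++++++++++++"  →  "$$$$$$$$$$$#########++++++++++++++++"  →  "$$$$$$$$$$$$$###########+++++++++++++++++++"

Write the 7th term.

Term n consists of 2n+1 $'s, followed by 2n-1 #'s, followed by 3n+1 +'s, where the shown terms are n = 2, 3, 4, 5, 6.
For term 7, n = 8, so the run lengths are 17, 15, 25.

$$$$$$$$$$$$$$$$$###############+++++++++++++++++++++++++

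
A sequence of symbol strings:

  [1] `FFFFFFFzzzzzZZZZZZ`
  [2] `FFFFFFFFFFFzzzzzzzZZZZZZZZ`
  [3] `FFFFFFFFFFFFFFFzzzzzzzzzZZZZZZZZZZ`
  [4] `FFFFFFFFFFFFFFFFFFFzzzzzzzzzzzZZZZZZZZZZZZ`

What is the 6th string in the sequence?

FFFFFFFFFFFFFFFFFFFFFFFFFFFzzzzzzzzzzzzzzzZZZZZZZZZZZZZZZZ

Each string has the form F^{4n-1} z^{2n+1} Z^{2n+2}, where the shown terms are n = 2, 3, 4, 5.
For term 6, n = 7, so the run lengths are 27, 15, 16.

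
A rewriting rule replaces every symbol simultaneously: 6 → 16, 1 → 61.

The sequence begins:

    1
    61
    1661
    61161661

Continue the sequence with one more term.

Rewriting each symbol of 61161661: 6→16, 1→61, 1→61, 6→16, 1→61, 6→16, 6→16, 1→61, which concatenates to 16 61 61 16 61 16 16 61.

1661611661161661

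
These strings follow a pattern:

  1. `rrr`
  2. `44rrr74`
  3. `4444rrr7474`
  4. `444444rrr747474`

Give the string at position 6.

4444444444rrr7474747474

s(k+1) = 44·s(k)·74, so each term gains 44 as a prefix and 74 as a suffix.
From 444444rrr747474, 2 further steps: 444444rrr747474 → 44444444rrr74747474 → (answer).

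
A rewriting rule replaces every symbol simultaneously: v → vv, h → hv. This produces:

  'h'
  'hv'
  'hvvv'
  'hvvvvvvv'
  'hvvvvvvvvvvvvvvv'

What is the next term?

Replace each of the 16 characters of hvvvvvvvvvvvvvvv in place — hv vv vv vv vv vv vv vv vv vv vv vv vv vv vv vv — and concatenate.

hvvvvvvvvvvvvvvvvvvvvvvvvvvvvvvv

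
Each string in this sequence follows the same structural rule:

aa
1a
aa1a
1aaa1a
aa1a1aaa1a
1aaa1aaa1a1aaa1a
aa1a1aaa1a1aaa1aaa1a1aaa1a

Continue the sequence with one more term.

1aaa1aaa1a1aaa1aaa1a1aaa1a1aaa1aaa1a1aaa1a

This is a Fibonacci-style word recurrence s(k) = s(k−2)·s(k−1): e.g. aa·1a = aa1a.
The next term joins 1aaa1aaa1a1aaa1a and aa1a1aaa1a1aaa1aaa1a1aaa1a.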